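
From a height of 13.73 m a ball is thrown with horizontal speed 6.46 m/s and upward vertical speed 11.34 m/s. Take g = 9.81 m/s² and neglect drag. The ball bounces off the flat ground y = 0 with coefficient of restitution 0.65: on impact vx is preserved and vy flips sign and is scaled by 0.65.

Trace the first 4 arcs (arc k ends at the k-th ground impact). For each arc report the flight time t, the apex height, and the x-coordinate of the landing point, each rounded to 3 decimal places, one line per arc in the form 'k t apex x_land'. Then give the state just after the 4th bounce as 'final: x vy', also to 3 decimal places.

1 3.190 20.284 20.604
2 2.644 8.570 37.682
3 1.718 3.621 48.783
4 1.117 1.530 55.999
final: 55.999 3.561

Arc 1: start y=13.730, vy=11.340 → t=3.190, apex=20.284, x_land=20.604, impact vy=-19.949
  bounce: vy ← 0.65·19.949 = 12.967
Arc 2: start y=0.000, vy=12.967 → t=2.644, apex=8.570, x_land=37.682, impact vy=-12.967
  bounce: vy ← 0.65·12.967 = 8.429
Arc 3: start y=0.000, vy=8.429 → t=1.718, apex=3.621, x_land=48.783, impact vy=-8.429
  bounce: vy ← 0.65·8.429 = 5.479
Arc 4: start y=0.000, vy=5.479 → t=1.117, apex=1.530, x_land=55.999, impact vy=-5.479
  bounce: vy ← 0.65·5.479 = 3.561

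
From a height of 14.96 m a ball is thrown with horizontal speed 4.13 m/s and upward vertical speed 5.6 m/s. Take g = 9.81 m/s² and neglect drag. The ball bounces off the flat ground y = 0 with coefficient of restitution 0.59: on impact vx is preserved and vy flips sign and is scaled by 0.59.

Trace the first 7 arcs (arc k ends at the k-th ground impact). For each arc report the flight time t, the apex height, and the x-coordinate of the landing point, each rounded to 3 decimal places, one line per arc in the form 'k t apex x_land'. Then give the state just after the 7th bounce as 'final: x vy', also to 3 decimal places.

1 2.408 16.558 9.946
2 2.168 5.764 18.900
3 1.279 2.006 24.183
4 0.755 0.698 27.300
5 0.445 0.243 29.139
6 0.263 0.085 30.224
7 0.155 0.029 30.864
final: 30.864 0.449

Arc 1: start y=14.960, vy=5.600 → t=2.408, apex=16.558, x_land=9.946, impact vy=-18.024
  bounce: vy ← 0.59·18.024 = 10.634
Arc 2: start y=0.000, vy=10.634 → t=2.168, apex=5.764, x_land=18.900, impact vy=-10.634
  bounce: vy ← 0.59·10.634 = 6.274
Arc 3: start y=0.000, vy=6.274 → t=1.279, apex=2.006, x_land=24.183, impact vy=-6.274
  bounce: vy ← 0.59·6.274 = 3.702
Arc 4: start y=0.000, vy=3.702 → t=0.755, apex=0.698, x_land=27.300, impact vy=-3.702
  bounce: vy ← 0.59·3.702 = 2.184
Arc 5: start y=0.000, vy=2.184 → t=0.445, apex=0.243, x_land=29.139, impact vy=-2.184
  bounce: vy ← 0.59·2.184 = 1.289
Arc 6: start y=0.000, vy=1.289 → t=0.263, apex=0.085, x_land=30.224, impact vy=-1.289
  bounce: vy ← 0.59·1.289 = 0.760
Arc 7: start y=0.000, vy=0.760 → t=0.155, apex=0.029, x_land=30.864, impact vy=-0.760
  bounce: vy ← 0.59·0.760 = 0.449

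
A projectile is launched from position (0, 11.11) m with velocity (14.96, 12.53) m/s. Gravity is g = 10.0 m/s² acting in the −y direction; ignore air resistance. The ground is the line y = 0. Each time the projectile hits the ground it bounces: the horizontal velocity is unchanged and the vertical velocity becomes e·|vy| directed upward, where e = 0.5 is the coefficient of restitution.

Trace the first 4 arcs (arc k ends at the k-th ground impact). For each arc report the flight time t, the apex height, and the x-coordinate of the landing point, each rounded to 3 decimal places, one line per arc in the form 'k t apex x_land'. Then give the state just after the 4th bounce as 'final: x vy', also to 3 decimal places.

Arc 1: start y=11.110, vy=12.530 → t=3.200, apex=18.960, x_land=47.877, impact vy=-19.473
  bounce: vy ← 0.5·19.473 = 9.737
Arc 2: start y=0.000, vy=9.737 → t=1.947, apex=4.740, x_land=77.008, impact vy=-9.737
  bounce: vy ← 0.5·9.737 = 4.868
Arc 3: start y=0.000, vy=4.868 → t=0.974, apex=1.185, x_land=91.574, impact vy=-4.868
  bounce: vy ← 0.5·4.868 = 2.434
Arc 4: start y=0.000, vy=2.434 → t=0.487, apex=0.296, x_land=98.857, impact vy=-2.434
  bounce: vy ← 0.5·2.434 = 1.217

1 3.200 18.960 47.877
2 1.947 4.740 77.008
3 0.974 1.185 91.574
4 0.487 0.296 98.857
final: 98.857 1.217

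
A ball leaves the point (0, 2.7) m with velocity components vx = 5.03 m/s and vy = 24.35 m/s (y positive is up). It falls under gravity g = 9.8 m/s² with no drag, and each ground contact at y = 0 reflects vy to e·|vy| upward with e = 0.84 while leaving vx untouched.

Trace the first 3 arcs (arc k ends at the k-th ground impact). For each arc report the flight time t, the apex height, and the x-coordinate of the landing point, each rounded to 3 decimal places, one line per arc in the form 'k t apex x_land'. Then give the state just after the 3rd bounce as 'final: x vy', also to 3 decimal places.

Arc 1: start y=2.700, vy=24.350 → t=5.078, apex=32.951, x_land=25.542, impact vy=-25.413
  bounce: vy ← 0.84·25.413 = 21.347
Arc 2: start y=0.000, vy=21.347 → t=4.357, apex=23.250, x_land=47.455, impact vy=-21.347
  bounce: vy ← 0.84·21.347 = 17.932
Arc 3: start y=0.000, vy=17.932 → t=3.660, apex=16.405, x_land=65.863, impact vy=-17.932
  bounce: vy ← 0.84·17.932 = 15.063

1 5.078 32.951 25.542
2 4.357 23.250 47.455
3 3.660 16.405 65.863
final: 65.863 15.063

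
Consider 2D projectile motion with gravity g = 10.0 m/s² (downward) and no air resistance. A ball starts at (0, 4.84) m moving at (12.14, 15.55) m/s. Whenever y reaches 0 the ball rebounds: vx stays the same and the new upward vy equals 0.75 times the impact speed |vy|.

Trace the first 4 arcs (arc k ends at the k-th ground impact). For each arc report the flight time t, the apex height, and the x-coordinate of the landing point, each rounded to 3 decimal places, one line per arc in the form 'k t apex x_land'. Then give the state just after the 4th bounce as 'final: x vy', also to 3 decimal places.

1 3.395 16.930 41.217
2 2.760 9.523 74.725
3 2.070 5.357 99.857
4 1.553 3.013 118.705
final: 118.705 5.822

Arc 1: start y=4.840, vy=15.550 → t=3.395, apex=16.930, x_land=41.217, impact vy=-18.401
  bounce: vy ← 0.75·18.401 = 13.801
Arc 2: start y=0.000, vy=13.801 → t=2.760, apex=9.523, x_land=74.725, impact vy=-13.801
  bounce: vy ← 0.75·13.801 = 10.351
Arc 3: start y=0.000, vy=10.351 → t=2.070, apex=5.357, x_land=99.857, impact vy=-10.351
  bounce: vy ← 0.75·10.351 = 7.763
Arc 4: start y=0.000, vy=7.763 → t=1.553, apex=3.013, x_land=118.705, impact vy=-7.763
  bounce: vy ← 0.75·7.763 = 5.822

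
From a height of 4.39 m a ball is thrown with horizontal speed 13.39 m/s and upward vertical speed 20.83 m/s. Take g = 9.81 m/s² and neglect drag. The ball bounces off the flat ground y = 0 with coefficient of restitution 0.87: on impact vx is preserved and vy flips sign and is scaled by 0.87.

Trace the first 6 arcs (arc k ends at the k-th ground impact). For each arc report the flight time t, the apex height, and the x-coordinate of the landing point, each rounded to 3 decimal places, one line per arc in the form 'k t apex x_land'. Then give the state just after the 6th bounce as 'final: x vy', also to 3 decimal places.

1 4.448 26.505 59.557
2 4.045 20.061 113.717
3 3.519 15.184 160.835
4 3.061 11.493 201.828
5 2.663 8.699 237.492
6 2.317 6.584 268.519
final: 268.519 9.888

Arc 1: start y=4.390, vy=20.830 → t=4.448, apex=26.505, x_land=59.557, impact vy=-22.804
  bounce: vy ← 0.87·22.804 = 19.839
Arc 2: start y=0.000, vy=19.839 → t=4.045, apex=20.061, x_land=113.717, impact vy=-19.839
  bounce: vy ← 0.87·19.839 = 17.260
Arc 3: start y=0.000, vy=17.260 → t=3.519, apex=15.184, x_land=160.835, impact vy=-17.260
  bounce: vy ← 0.87·17.260 = 15.016
Arc 4: start y=0.000, vy=15.016 → t=3.061, apex=11.493, x_land=201.828, impact vy=-15.016
  bounce: vy ← 0.87·15.016 = 13.064
Arc 5: start y=0.000, vy=13.064 → t=2.663, apex=8.699, x_land=237.492, impact vy=-13.064
  bounce: vy ← 0.87·13.064 = 11.366
Arc 6: start y=0.000, vy=11.366 → t=2.317, apex=6.584, x_land=268.519, impact vy=-11.366
  bounce: vy ← 0.87·11.366 = 9.888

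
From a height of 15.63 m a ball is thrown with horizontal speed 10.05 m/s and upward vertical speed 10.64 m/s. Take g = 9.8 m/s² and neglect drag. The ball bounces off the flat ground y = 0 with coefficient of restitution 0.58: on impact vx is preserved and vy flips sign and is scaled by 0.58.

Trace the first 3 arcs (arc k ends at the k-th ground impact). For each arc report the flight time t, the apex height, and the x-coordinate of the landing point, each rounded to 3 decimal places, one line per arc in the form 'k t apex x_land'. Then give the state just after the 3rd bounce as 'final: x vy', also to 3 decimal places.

Arc 1: start y=15.630, vy=10.640 → t=3.176, apex=21.406, x_land=31.917, impact vy=-20.483
  bounce: vy ← 0.58·20.483 = 11.880
Arc 2: start y=0.000, vy=11.880 → t=2.425, apex=7.201, x_land=56.284, impact vy=-11.880
  bounce: vy ← 0.58·11.880 = 6.891
Arc 3: start y=0.000, vy=6.891 → t=1.406, apex=2.422, x_land=70.416, impact vy=-6.891
  bounce: vy ← 0.58·6.891 = 3.996

1 3.176 21.406 31.917
2 2.425 7.201 56.284
3 1.406 2.422 70.416
final: 70.416 3.996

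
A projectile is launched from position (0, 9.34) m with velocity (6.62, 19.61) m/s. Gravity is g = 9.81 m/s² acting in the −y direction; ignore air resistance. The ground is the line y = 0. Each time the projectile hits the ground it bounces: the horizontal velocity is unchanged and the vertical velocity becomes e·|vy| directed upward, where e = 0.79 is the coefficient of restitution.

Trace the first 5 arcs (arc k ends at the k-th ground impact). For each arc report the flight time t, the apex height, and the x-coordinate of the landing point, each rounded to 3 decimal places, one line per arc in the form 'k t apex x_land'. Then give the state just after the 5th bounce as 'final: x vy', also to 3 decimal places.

1 4.428 28.940 29.313
2 3.838 18.061 54.720
3 3.032 11.272 74.791
4 2.395 7.035 90.647
5 1.892 4.391 103.174
final: 103.174 7.332

Arc 1: start y=9.340, vy=19.610 → t=4.428, apex=28.940, x_land=29.313, impact vy=-23.829
  bounce: vy ← 0.79·23.829 = 18.825
Arc 2: start y=0.000, vy=18.825 → t=3.838, apex=18.061, x_land=54.720, impact vy=-18.825
  bounce: vy ← 0.79·18.825 = 14.871
Arc 3: start y=0.000, vy=14.871 → t=3.032, apex=11.272, x_land=74.791, impact vy=-14.871
  bounce: vy ← 0.79·14.871 = 11.748
Arc 4: start y=0.000, vy=11.748 → t=2.395, apex=7.035, x_land=90.647, impact vy=-11.748
  bounce: vy ← 0.79·11.748 = 9.281
Arc 5: start y=0.000, vy=9.281 → t=1.892, apex=4.391, x_land=103.174, impact vy=-9.281
  bounce: vy ← 0.79·9.281 = 7.332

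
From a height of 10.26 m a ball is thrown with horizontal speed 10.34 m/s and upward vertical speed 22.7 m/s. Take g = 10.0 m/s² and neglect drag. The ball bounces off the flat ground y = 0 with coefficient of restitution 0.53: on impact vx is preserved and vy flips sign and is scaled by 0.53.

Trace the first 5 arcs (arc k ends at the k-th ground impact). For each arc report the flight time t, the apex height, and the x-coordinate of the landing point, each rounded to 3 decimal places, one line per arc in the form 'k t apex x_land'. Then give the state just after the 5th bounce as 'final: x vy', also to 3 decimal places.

1 4.954 36.024 51.226
2 2.845 10.119 80.646
3 1.508 2.843 96.239
4 0.799 0.798 104.503
5 0.424 0.224 108.883
final: 108.883 1.123

Arc 1: start y=10.260, vy=22.700 → t=4.954, apex=36.024, x_land=51.226, impact vy=-26.842
  bounce: vy ← 0.53·26.842 = 14.226
Arc 2: start y=0.000, vy=14.226 → t=2.845, apex=10.119, x_land=80.646, impact vy=-14.226
  bounce: vy ← 0.53·14.226 = 7.540
Arc 3: start y=0.000, vy=7.540 → t=1.508, apex=2.843, x_land=96.239, impact vy=-7.540
  bounce: vy ← 0.53·7.540 = 3.996
Arc 4: start y=0.000, vy=3.996 → t=0.799, apex=0.798, x_land=104.503, impact vy=-3.996
  bounce: vy ← 0.53·3.996 = 2.118
Arc 5: start y=0.000, vy=2.118 → t=0.424, apex=0.224, x_land=108.883, impact vy=-2.118
  bounce: vy ← 0.53·2.118 = 1.123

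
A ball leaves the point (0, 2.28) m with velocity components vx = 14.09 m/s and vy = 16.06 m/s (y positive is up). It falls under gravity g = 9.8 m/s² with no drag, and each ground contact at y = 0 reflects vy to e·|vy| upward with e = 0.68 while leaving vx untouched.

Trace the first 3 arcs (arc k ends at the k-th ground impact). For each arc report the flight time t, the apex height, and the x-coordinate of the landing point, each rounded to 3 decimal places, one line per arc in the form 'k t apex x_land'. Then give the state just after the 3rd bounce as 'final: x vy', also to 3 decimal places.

Arc 1: start y=2.280, vy=16.060 → t=3.414, apex=15.439, x_land=48.101, impact vy=-17.396
  bounce: vy ← 0.68·17.396 = 11.829
Arc 2: start y=0.000, vy=11.829 → t=2.414, apex=7.139, x_land=82.116, impact vy=-11.829
  bounce: vy ← 0.68·11.829 = 8.044
Arc 3: start y=0.000, vy=8.044 → t=1.642, apex=3.301, x_land=105.246, impact vy=-8.044
  bounce: vy ← 0.68·8.044 = 5.470

1 3.414 15.439 48.101
2 2.414 7.139 82.116
3 1.642 3.301 105.246
final: 105.246 5.470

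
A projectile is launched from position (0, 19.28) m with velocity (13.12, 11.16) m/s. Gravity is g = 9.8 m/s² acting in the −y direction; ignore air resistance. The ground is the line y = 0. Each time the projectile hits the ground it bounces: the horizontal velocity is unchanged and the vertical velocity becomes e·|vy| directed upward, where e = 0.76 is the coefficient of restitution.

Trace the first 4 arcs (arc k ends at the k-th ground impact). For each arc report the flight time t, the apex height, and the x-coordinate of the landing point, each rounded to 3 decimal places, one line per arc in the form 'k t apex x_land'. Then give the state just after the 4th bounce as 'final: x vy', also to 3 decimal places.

1 3.426 25.634 44.949
2 3.477 14.806 90.563
3 2.642 8.552 125.229
4 2.008 4.940 151.575
final: 151.575 7.478

Arc 1: start y=19.280, vy=11.160 → t=3.426, apex=25.634, x_land=44.949, impact vy=-22.415
  bounce: vy ← 0.76·22.415 = 17.035
Arc 2: start y=0.000, vy=17.035 → t=3.477, apex=14.806, x_land=90.563, impact vy=-17.035
  bounce: vy ← 0.76·17.035 = 12.947
Arc 3: start y=0.000, vy=12.947 → t=2.642, apex=8.552, x_land=125.229, impact vy=-12.947
  bounce: vy ← 0.76·12.947 = 9.840
Arc 4: start y=0.000, vy=9.840 → t=2.008, apex=4.940, x_land=151.575, impact vy=-9.840
  bounce: vy ← 0.76·9.840 = 7.478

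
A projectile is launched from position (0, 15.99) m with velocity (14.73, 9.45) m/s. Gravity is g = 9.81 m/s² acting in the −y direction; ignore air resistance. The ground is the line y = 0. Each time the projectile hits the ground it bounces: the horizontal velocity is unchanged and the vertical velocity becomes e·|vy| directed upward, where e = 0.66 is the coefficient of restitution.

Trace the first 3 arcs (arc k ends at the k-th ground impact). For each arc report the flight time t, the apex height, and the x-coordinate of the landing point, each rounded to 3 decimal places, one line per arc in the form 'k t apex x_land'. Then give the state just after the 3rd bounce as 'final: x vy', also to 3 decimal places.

1 3.010 20.542 44.333
2 2.701 8.948 84.123
3 1.783 3.898 110.385
final: 110.385 5.772

Arc 1: start y=15.990, vy=9.450 → t=3.010, apex=20.542, x_land=44.333, impact vy=-20.076
  bounce: vy ← 0.66·20.076 = 13.250
Arc 2: start y=0.000, vy=13.250 → t=2.701, apex=8.948, x_land=84.123, impact vy=-13.250
  bounce: vy ← 0.66·13.250 = 8.745
Arc 3: start y=0.000, vy=8.745 → t=1.783, apex=3.898, x_land=110.385, impact vy=-8.745
  bounce: vy ← 0.66·8.745 = 5.772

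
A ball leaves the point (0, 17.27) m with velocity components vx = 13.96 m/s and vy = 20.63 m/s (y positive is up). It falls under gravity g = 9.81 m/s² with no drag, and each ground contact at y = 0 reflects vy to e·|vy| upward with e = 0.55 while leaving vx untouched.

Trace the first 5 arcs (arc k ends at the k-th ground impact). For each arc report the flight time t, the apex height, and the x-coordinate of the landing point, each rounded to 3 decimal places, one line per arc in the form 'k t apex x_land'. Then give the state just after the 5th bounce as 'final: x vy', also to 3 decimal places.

1 4.921 38.962 68.702
2 3.100 11.786 111.981
3 1.705 3.565 135.785
4 0.938 1.078 148.877
5 0.516 0.326 156.077
final: 156.077 1.392

Arc 1: start y=17.270, vy=20.630 → t=4.921, apex=38.962, x_land=68.702, impact vy=-27.648
  bounce: vy ← 0.55·27.648 = 15.207
Arc 2: start y=0.000, vy=15.207 → t=3.100, apex=11.786, x_land=111.981, impact vy=-15.207
  bounce: vy ← 0.55·15.207 = 8.364
Arc 3: start y=0.000, vy=8.364 → t=1.705, apex=3.565, x_land=135.785, impact vy=-8.364
  bounce: vy ← 0.55·8.364 = 4.600
Arc 4: start y=0.000, vy=4.600 → t=0.938, apex=1.078, x_land=148.877, impact vy=-4.600
  bounce: vy ← 0.55·4.600 = 2.530
Arc 5: start y=0.000, vy=2.530 → t=0.516, apex=0.326, x_land=156.077, impact vy=-2.530
  bounce: vy ← 0.55·2.530 = 1.392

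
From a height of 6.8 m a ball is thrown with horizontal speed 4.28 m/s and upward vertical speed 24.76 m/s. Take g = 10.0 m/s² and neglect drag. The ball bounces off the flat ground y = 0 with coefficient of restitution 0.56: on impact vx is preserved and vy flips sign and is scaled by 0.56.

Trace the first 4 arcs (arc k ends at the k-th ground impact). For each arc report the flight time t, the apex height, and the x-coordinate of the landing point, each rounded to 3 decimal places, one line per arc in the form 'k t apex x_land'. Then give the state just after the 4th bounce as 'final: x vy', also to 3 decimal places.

1 5.213 37.453 22.311
2 3.065 11.745 35.431
3 1.717 3.683 42.778
4 0.961 1.155 46.892
final: 46.892 2.692

Arc 1: start y=6.800, vy=24.760 → t=5.213, apex=37.453, x_land=22.311, impact vy=-27.369
  bounce: vy ← 0.56·27.369 = 15.327
Arc 2: start y=0.000, vy=15.327 → t=3.065, apex=11.745, x_land=35.431, impact vy=-15.327
  bounce: vy ← 0.56·15.327 = 8.583
Arc 3: start y=0.000, vy=8.583 → t=1.717, apex=3.683, x_land=42.778, impact vy=-8.583
  bounce: vy ← 0.56·8.583 = 4.806
Arc 4: start y=0.000, vy=4.806 → t=0.961, apex=1.155, x_land=46.892, impact vy=-4.806
  bounce: vy ← 0.56·4.806 = 2.692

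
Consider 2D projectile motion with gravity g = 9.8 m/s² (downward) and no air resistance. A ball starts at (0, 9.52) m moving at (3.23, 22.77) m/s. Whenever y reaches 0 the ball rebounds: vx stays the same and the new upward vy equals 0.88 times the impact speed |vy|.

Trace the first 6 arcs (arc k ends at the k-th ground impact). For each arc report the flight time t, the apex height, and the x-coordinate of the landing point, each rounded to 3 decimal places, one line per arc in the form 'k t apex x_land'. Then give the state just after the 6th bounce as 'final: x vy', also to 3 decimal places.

Arc 1: start y=9.520, vy=22.770 → t=5.033, apex=35.973, x_land=16.256, impact vy=-26.553
  bounce: vy ← 0.88·26.553 = 23.367
Arc 2: start y=0.000, vy=23.367 → t=4.769, apex=27.857, x_land=31.659, impact vy=-23.367
  bounce: vy ← 0.88·23.367 = 20.563
Arc 3: start y=0.000, vy=20.563 → t=4.196, apex=21.573, x_land=45.214, impact vy=-20.563
  bounce: vy ← 0.88·20.563 = 18.095
Arc 4: start y=0.000, vy=18.095 → t=3.693, apex=16.706, x_land=57.142, impact vy=-18.095
  bounce: vy ← 0.88·18.095 = 15.924
Arc 5: start y=0.000, vy=15.924 → t=3.250, apex=12.937, x_land=67.639, impact vy=-15.924
  bounce: vy ← 0.88·15.924 = 14.013
Arc 6: start y=0.000, vy=14.013 → t=2.860, apex=10.018, x_land=76.876, impact vy=-14.013
  bounce: vy ← 0.88·14.013 = 12.331

1 5.033 35.973 16.256
2 4.769 27.857 31.659
3 4.196 21.573 45.214
4 3.693 16.706 57.142
5 3.250 12.937 67.639
6 2.860 10.018 76.876
final: 76.876 12.331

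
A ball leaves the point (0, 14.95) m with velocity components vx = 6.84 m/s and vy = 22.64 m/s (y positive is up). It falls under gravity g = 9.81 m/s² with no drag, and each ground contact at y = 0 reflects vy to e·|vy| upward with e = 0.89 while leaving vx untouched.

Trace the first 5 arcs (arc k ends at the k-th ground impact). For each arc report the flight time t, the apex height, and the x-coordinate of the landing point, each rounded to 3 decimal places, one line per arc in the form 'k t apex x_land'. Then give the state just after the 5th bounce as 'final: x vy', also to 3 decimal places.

1 5.202 41.075 35.579
2 5.151 32.535 70.812
3 4.584 25.771 102.169
4 4.080 20.413 130.077
5 3.631 16.169 154.915
final: 154.915 15.852

Arc 1: start y=14.950, vy=22.640 → t=5.202, apex=41.075, x_land=35.579, impact vy=-28.388
  bounce: vy ← 0.89·28.388 = 25.265
Arc 2: start y=0.000, vy=25.265 → t=5.151, apex=32.535, x_land=70.812, impact vy=-25.265
  bounce: vy ← 0.89·25.265 = 22.486
Arc 3: start y=0.000, vy=22.486 → t=4.584, apex=25.771, x_land=102.169, impact vy=-22.486
  bounce: vy ← 0.89·22.486 = 20.013
Arc 4: start y=0.000, vy=20.013 → t=4.080, apex=20.413, x_land=130.077, impact vy=-20.013
  bounce: vy ← 0.89·20.013 = 17.811
Arc 5: start y=0.000, vy=17.811 → t=3.631, apex=16.169, x_land=154.915, impact vy=-17.811
  bounce: vy ← 0.89·17.811 = 15.852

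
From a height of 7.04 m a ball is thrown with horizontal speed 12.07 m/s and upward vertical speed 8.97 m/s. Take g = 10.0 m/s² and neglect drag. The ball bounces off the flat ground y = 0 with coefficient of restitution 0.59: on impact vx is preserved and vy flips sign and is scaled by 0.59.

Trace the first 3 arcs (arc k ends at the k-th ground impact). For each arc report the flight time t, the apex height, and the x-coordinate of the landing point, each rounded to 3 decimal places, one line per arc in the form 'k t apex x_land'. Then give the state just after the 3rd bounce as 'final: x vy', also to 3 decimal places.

Arc 1: start y=7.040, vy=8.970 → t=2.384, apex=11.063, x_land=28.781, impact vy=-14.875
  bounce: vy ← 0.59·14.875 = 8.776
Arc 2: start y=0.000, vy=8.776 → t=1.755, apex=3.851, x_land=49.966, impact vy=-8.776
  bounce: vy ← 0.59·8.776 = 5.178
Arc 3: start y=0.000, vy=5.178 → t=1.036, apex=1.341, x_land=62.466, impact vy=-5.178
  bounce: vy ← 0.59·5.178 = 3.055

1 2.384 11.063 28.781
2 1.755 3.851 49.966
3 1.036 1.341 62.466
final: 62.466 3.055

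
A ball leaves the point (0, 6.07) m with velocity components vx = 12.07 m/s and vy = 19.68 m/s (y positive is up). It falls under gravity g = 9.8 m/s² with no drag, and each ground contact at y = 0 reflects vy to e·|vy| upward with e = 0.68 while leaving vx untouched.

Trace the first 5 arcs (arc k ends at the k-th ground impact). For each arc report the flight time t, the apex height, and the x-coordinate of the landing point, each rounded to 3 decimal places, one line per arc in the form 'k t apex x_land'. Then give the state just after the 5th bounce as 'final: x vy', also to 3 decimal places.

1 4.304 25.830 51.951
2 3.123 11.944 89.640
3 2.123 5.523 115.268
4 1.444 2.554 132.696
5 0.982 1.181 144.546
final: 144.546 3.271

Arc 1: start y=6.070, vy=19.680 → t=4.304, apex=25.830, x_land=51.951, impact vy=-22.501
  bounce: vy ← 0.68·22.501 = 15.300
Arc 2: start y=0.000, vy=15.300 → t=3.123, apex=11.944, x_land=89.640, impact vy=-15.300
  bounce: vy ← 0.68·15.300 = 10.404
Arc 3: start y=0.000, vy=10.404 → t=2.123, apex=5.523, x_land=115.268, impact vy=-10.404
  bounce: vy ← 0.68·10.404 = 7.075
Arc 4: start y=0.000, vy=7.075 → t=1.444, apex=2.554, x_land=132.696, impact vy=-7.075
  bounce: vy ← 0.68·7.075 = 4.811
Arc 5: start y=0.000, vy=4.811 → t=0.982, apex=1.181, x_land=144.546, impact vy=-4.811
  bounce: vy ← 0.68·4.811 = 3.271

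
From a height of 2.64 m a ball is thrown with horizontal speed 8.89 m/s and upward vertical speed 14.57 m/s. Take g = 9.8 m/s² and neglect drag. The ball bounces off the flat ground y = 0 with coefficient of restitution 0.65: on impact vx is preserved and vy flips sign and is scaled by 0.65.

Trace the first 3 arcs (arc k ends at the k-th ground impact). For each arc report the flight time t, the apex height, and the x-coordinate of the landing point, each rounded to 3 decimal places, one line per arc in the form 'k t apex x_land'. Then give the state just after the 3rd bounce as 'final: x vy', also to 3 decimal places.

1 3.145 13.471 27.957
2 2.155 5.691 47.119
3 1.401 2.405 59.575
final: 59.575 4.462

Arc 1: start y=2.640, vy=14.570 → t=3.145, apex=13.471, x_land=27.957, impact vy=-16.249
  bounce: vy ← 0.65·16.249 = 10.562
Arc 2: start y=0.000, vy=10.562 → t=2.155, apex=5.691, x_land=47.119, impact vy=-10.562
  bounce: vy ← 0.65·10.562 = 6.865
Arc 3: start y=0.000, vy=6.865 → t=1.401, apex=2.405, x_land=59.575, impact vy=-6.865
  bounce: vy ← 0.65·6.865 = 4.462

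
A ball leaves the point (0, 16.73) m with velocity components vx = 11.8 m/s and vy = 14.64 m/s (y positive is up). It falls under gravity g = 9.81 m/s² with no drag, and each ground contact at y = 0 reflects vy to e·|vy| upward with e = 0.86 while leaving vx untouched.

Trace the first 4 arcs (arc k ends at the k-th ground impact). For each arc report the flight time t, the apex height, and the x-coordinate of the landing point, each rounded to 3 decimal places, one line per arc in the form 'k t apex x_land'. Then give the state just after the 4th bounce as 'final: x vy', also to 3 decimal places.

1 3.867 27.654 45.628
2 4.084 20.453 93.820
3 3.512 15.127 135.264
4 3.021 11.188 170.907
final: 170.907 12.742

Arc 1: start y=16.730, vy=14.640 → t=3.867, apex=27.654, x_land=45.628, impact vy=-23.293
  bounce: vy ← 0.86·23.293 = 20.032
Arc 2: start y=0.000, vy=20.032 → t=4.084, apex=20.453, x_land=93.820, impact vy=-20.032
  bounce: vy ← 0.86·20.032 = 17.228
Arc 3: start y=0.000, vy=17.228 → t=3.512, apex=15.127, x_land=135.264, impact vy=-17.228
  bounce: vy ← 0.86·17.228 = 14.816
Arc 4: start y=0.000, vy=14.816 → t=3.021, apex=11.188, x_land=170.907, impact vy=-14.816
  bounce: vy ← 0.86·14.816 = 12.742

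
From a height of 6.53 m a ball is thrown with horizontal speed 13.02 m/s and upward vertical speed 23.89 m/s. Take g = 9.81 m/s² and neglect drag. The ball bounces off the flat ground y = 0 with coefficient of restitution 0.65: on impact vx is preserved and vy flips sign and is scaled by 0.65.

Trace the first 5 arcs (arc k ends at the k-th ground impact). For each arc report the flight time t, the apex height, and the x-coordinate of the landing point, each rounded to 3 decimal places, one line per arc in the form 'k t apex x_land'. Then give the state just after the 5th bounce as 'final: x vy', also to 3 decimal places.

Arc 1: start y=6.530, vy=23.890 → t=5.130, apex=35.619, x_land=66.793, impact vy=-26.436
  bounce: vy ← 0.65·26.436 = 17.183
Arc 2: start y=0.000, vy=17.183 → t=3.503, apex=15.049, x_land=112.405, impact vy=-17.183
  bounce: vy ← 0.65·17.183 = 11.169
Arc 3: start y=0.000, vy=11.169 → t=2.277, apex=6.358, x_land=142.053, impact vy=-11.169
  bounce: vy ← 0.65·11.169 = 7.260
Arc 4: start y=0.000, vy=7.260 → t=1.480, apex=2.686, x_land=161.324, impact vy=-7.260
  bounce: vy ← 0.65·7.260 = 4.719
Arc 5: start y=0.000, vy=4.719 → t=0.962, apex=1.135, x_land=173.850, impact vy=-4.719
  bounce: vy ← 0.65·4.719 = 3.067

1 5.130 35.619 66.793
2 3.503 15.049 112.405
3 2.277 6.358 142.053
4 1.480 2.686 161.324
5 0.962 1.135 173.850
final: 173.850 3.067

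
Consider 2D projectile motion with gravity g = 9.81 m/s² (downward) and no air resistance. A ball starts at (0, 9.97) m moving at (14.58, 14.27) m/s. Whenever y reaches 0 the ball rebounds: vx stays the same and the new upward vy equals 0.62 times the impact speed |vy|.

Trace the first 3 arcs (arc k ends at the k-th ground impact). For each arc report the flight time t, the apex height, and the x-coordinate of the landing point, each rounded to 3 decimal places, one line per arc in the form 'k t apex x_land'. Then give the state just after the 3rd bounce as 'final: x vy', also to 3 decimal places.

Arc 1: start y=9.970, vy=14.270 → t=3.491, apex=20.349, x_land=50.905, impact vy=-19.981
  bounce: vy ← 0.62·19.981 = 12.388
Arc 2: start y=0.000, vy=12.388 → t=2.526, apex=7.822, x_land=87.729, impact vy=-12.388
  bounce: vy ← 0.62·12.388 = 7.681
Arc 3: start y=0.000, vy=7.681 → t=1.566, apex=3.007, x_land=110.560, impact vy=-7.681
  bounce: vy ← 0.62·7.681 = 4.762

1 3.491 20.349 50.905
2 2.526 7.822 87.729
3 1.566 3.007 110.560
final: 110.560 4.762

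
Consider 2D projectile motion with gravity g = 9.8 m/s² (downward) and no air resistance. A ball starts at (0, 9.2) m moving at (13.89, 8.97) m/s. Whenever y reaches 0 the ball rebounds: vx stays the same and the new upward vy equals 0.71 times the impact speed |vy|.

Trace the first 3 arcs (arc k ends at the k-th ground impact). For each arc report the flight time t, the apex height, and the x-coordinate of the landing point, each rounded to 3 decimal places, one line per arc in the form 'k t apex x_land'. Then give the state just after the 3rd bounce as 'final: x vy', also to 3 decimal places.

1 2.563 13.305 35.602
2 2.340 6.707 68.103
3 1.661 3.381 91.179
final: 91.179 5.780

Arc 1: start y=9.200, vy=8.970 → t=2.563, apex=13.305, x_land=35.602, impact vy=-16.149
  bounce: vy ← 0.71·16.149 = 11.466
Arc 2: start y=0.000, vy=11.466 → t=2.340, apex=6.707, x_land=68.103, impact vy=-11.466
  bounce: vy ← 0.71·11.466 = 8.141
Arc 3: start y=0.000, vy=8.141 → t=1.661, apex=3.381, x_land=91.179, impact vy=-8.141
  bounce: vy ← 0.71·8.141 = 5.780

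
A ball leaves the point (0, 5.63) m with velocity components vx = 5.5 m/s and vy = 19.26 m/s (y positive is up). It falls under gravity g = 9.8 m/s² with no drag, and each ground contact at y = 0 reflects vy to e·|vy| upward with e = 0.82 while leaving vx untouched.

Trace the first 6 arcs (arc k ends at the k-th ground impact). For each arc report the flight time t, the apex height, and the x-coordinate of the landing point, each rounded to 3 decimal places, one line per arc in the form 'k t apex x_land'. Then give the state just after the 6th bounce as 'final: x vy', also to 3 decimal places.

1 4.204 24.556 23.122
2 3.671 16.511 43.314
3 3.010 11.102 59.872
4 2.469 7.465 73.449
5 2.024 5.020 84.582
6 1.660 3.375 93.712
final: 93.712 6.669

Arc 1: start y=5.630, vy=19.260 → t=4.204, apex=24.556, x_land=23.122, impact vy=-21.938
  bounce: vy ← 0.82·21.938 = 17.990
Arc 2: start y=0.000, vy=17.990 → t=3.671, apex=16.511, x_land=43.314, impact vy=-17.990
  bounce: vy ← 0.82·17.990 = 14.751
Arc 3: start y=0.000, vy=14.751 → t=3.010, apex=11.102, x_land=59.872, impact vy=-14.751
  bounce: vy ← 0.82·14.751 = 12.096
Arc 4: start y=0.000, vy=12.096 → t=2.469, apex=7.465, x_land=73.449, impact vy=-12.096
  bounce: vy ← 0.82·12.096 = 9.919
Arc 5: start y=0.000, vy=9.919 → t=2.024, apex=5.020, x_land=84.582, impact vy=-9.919
  bounce: vy ← 0.82·9.919 = 8.133
Arc 6: start y=0.000, vy=8.133 → t=1.660, apex=3.375, x_land=93.712, impact vy=-8.133
  bounce: vy ← 0.82·8.133 = 6.669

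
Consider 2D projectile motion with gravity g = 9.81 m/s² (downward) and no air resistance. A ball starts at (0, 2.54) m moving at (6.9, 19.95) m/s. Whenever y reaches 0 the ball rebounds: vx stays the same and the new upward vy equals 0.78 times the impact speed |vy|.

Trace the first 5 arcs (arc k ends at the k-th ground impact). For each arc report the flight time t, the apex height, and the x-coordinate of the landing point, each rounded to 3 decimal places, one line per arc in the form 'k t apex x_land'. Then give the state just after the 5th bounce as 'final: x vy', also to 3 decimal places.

Arc 1: start y=2.540, vy=19.950 → t=4.191, apex=22.826, x_land=28.917, impact vy=-21.162
  bounce: vy ← 0.78·21.162 = 16.506
Arc 2: start y=0.000, vy=16.506 → t=3.365, apex=13.887, x_land=52.137, impact vy=-16.506
  bounce: vy ← 0.78·16.506 = 12.875
Arc 3: start y=0.000, vy=12.875 → t=2.625, apex=8.449, x_land=70.249, impact vy=-12.875
  bounce: vy ← 0.78·12.875 = 10.043
Arc 4: start y=0.000, vy=10.043 → t=2.047, apex=5.140, x_land=84.376, impact vy=-10.043
  bounce: vy ← 0.78·10.043 = 7.833
Arc 5: start y=0.000, vy=7.833 → t=1.597, apex=3.127, x_land=95.395, impact vy=-7.833
  bounce: vy ← 0.78·7.833 = 6.110

1 4.191 22.826 28.917
2 3.365 13.887 52.137
3 2.625 8.449 70.249
4 2.047 5.140 84.376
5 1.597 3.127 95.395
final: 95.395 6.110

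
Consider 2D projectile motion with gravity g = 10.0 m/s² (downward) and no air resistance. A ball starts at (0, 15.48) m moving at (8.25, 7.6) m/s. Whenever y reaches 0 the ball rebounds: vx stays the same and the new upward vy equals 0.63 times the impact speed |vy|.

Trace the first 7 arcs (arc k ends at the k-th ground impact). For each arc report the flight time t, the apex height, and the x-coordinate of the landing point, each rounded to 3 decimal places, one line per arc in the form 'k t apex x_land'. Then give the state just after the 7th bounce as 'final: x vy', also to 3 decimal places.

Arc 1: start y=15.480, vy=7.600 → t=2.677, apex=18.368, x_land=22.082, impact vy=-19.167
  bounce: vy ← 0.63·19.167 = 12.075
Arc 2: start y=0.000, vy=12.075 → t=2.415, apex=7.290, x_land=42.006, impact vy=-12.075
  bounce: vy ← 0.63·12.075 = 7.607
Arc 3: start y=0.000, vy=7.607 → t=1.521, apex=2.894, x_land=54.558, impact vy=-7.607
  bounce: vy ← 0.63·7.607 = 4.793
Arc 4: start y=0.000, vy=4.793 → t=0.959, apex=1.148, x_land=62.466, impact vy=-4.793
  bounce: vy ← 0.63·4.793 = 3.019
Arc 5: start y=0.000, vy=3.019 → t=0.604, apex=0.456, x_land=67.448, impact vy=-3.019
  bounce: vy ← 0.63·3.019 = 1.902
Arc 6: start y=0.000, vy=1.902 → t=0.380, apex=0.181, x_land=70.586, impact vy=-1.902
  bounce: vy ← 0.63·1.902 = 1.198
Arc 7: start y=0.000, vy=1.198 → t=0.240, apex=0.072, x_land=72.564, impact vy=-1.198
  bounce: vy ← 0.63·1.198 = 0.755

1 2.677 18.368 22.082
2 2.415 7.290 42.006
3 1.521 2.894 54.558
4 0.959 1.148 62.466
5 0.604 0.456 67.448
6 0.380 0.181 70.586
7 0.240 0.072 72.564
final: 72.564 0.755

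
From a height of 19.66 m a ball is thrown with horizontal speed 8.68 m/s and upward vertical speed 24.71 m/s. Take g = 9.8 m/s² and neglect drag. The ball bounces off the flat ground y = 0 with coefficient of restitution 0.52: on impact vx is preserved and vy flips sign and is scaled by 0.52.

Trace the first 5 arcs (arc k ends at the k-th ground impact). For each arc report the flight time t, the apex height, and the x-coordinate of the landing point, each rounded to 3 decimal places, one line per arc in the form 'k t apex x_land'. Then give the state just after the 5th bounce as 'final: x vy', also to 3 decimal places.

1 5.742 50.812 49.838
2 3.349 13.740 78.907
3 1.741 3.715 94.023
4 0.906 1.005 101.884
5 0.471 0.272 105.971
final: 105.971 1.200

Arc 1: start y=19.660, vy=24.710 → t=5.742, apex=50.812, x_land=49.838, impact vy=-31.558
  bounce: vy ← 0.52·31.558 = 16.410
Arc 2: start y=0.000, vy=16.410 → t=3.349, apex=13.740, x_land=78.907, impact vy=-16.410
  bounce: vy ← 0.52·16.410 = 8.533
Arc 3: start y=0.000, vy=8.533 → t=1.741, apex=3.715, x_land=94.023, impact vy=-8.533
  bounce: vy ← 0.52·8.533 = 4.437
Arc 4: start y=0.000, vy=4.437 → t=0.906, apex=1.005, x_land=101.884, impact vy=-4.437
  bounce: vy ← 0.52·4.437 = 2.307
Arc 5: start y=0.000, vy=2.307 → t=0.471, apex=0.272, x_land=105.971, impact vy=-2.307
  bounce: vy ← 0.52·2.307 = 1.200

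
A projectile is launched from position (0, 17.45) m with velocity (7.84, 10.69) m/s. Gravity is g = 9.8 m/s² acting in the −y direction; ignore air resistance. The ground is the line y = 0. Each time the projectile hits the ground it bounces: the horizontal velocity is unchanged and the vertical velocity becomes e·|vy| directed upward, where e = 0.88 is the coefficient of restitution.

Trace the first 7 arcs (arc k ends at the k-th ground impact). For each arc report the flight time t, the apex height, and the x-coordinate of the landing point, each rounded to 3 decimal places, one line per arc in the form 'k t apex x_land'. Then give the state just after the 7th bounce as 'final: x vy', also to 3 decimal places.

1 3.271 23.280 25.641
2 3.836 18.028 55.717
3 3.376 13.961 82.185
4 2.971 10.812 105.476
5 2.614 8.372 125.972
6 2.301 6.484 144.009
7 2.025 5.021 159.881
final: 159.881 8.730

Arc 1: start y=17.450, vy=10.690 → t=3.271, apex=23.280, x_land=25.641, impact vy=-21.361
  bounce: vy ← 0.88·21.361 = 18.798
Arc 2: start y=0.000, vy=18.798 → t=3.836, apex=18.028, x_land=55.717, impact vy=-18.798
  bounce: vy ← 0.88·18.798 = 16.542
Arc 3: start y=0.000, vy=16.542 → t=3.376, apex=13.961, x_land=82.185, impact vy=-16.542
  bounce: vy ← 0.88·16.542 = 14.557
Arc 4: start y=0.000, vy=14.557 → t=2.971, apex=10.812, x_land=105.476, impact vy=-14.557
  bounce: vy ← 0.88·14.557 = 12.810
Arc 5: start y=0.000, vy=12.810 → t=2.614, apex=8.372, x_land=125.972, impact vy=-12.810
  bounce: vy ← 0.88·12.810 = 11.273
Arc 6: start y=0.000, vy=11.273 → t=2.301, apex=6.484, x_land=144.009, impact vy=-11.273
  bounce: vy ← 0.88·11.273 = 9.920
Arc 7: start y=0.000, vy=9.920 → t=2.025, apex=5.021, x_land=159.881, impact vy=-9.920
  bounce: vy ← 0.88·9.920 = 8.730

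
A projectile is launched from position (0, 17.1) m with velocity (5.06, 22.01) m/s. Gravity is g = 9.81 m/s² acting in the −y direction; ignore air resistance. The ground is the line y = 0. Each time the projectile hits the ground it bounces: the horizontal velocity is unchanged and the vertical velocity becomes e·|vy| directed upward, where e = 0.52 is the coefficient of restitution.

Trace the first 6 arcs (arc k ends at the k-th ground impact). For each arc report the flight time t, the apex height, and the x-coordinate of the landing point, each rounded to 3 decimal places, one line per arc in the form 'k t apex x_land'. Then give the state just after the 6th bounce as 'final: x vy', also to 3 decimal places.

1 5.163 41.791 26.123
2 3.036 11.300 41.483
3 1.579 3.056 49.471
4 0.821 0.826 53.624
5 0.427 0.223 55.784
6 0.222 0.060 56.907
final: 56.907 0.566

Arc 1: start y=17.100, vy=22.010 → t=5.163, apex=41.791, x_land=26.123, impact vy=-28.635
  bounce: vy ← 0.52·28.635 = 14.890
Arc 2: start y=0.000, vy=14.890 → t=3.036, apex=11.300, x_land=41.483, impact vy=-14.890
  bounce: vy ← 0.52·14.890 = 7.743
Arc 3: start y=0.000, vy=7.743 → t=1.579, apex=3.056, x_land=49.471, impact vy=-7.743
  bounce: vy ← 0.52·7.743 = 4.026
Arc 4: start y=0.000, vy=4.026 → t=0.821, apex=0.826, x_land=53.624, impact vy=-4.026
  bounce: vy ← 0.52·4.026 = 2.094
Arc 5: start y=0.000, vy=2.094 → t=0.427, apex=0.223, x_land=55.784, impact vy=-2.094
  bounce: vy ← 0.52·2.094 = 1.089
Arc 6: start y=0.000, vy=1.089 → t=0.222, apex=0.060, x_land=56.907, impact vy=-1.089
  bounce: vy ← 0.52·1.089 = 0.566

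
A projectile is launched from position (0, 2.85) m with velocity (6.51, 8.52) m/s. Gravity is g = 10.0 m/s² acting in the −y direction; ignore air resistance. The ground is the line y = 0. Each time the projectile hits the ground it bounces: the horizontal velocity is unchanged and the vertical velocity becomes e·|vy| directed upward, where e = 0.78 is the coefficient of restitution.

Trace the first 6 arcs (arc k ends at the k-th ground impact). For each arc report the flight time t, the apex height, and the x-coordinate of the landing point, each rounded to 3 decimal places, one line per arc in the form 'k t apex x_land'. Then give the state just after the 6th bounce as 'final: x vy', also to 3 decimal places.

1 1.990 6.480 12.957
2 1.776 3.942 24.518
3 1.385 2.398 33.536
4 1.080 1.459 40.569
5 0.843 0.888 46.056
6 0.657 0.540 50.335
final: 50.335 2.564

Arc 1: start y=2.850, vy=8.520 → t=1.990, apex=6.480, x_land=12.957, impact vy=-11.384
  bounce: vy ← 0.78·11.384 = 8.879
Arc 2: start y=0.000, vy=8.879 → t=1.776, apex=3.942, x_land=24.518, impact vy=-8.879
  bounce: vy ← 0.78·8.879 = 6.926
Arc 3: start y=0.000, vy=6.926 → t=1.385, apex=2.398, x_land=33.536, impact vy=-6.926
  bounce: vy ← 0.78·6.926 = 5.402
Arc 4: start y=0.000, vy=5.402 → t=1.080, apex=1.459, x_land=40.569, impact vy=-5.402
  bounce: vy ← 0.78·5.402 = 4.214
Arc 5: start y=0.000, vy=4.214 → t=0.843, apex=0.888, x_land=46.056, impact vy=-4.214
  bounce: vy ← 0.78·4.214 = 3.287
Arc 6: start y=0.000, vy=3.287 → t=0.657, apex=0.540, x_land=50.335, impact vy=-3.287
  bounce: vy ← 0.78·3.287 = 2.564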